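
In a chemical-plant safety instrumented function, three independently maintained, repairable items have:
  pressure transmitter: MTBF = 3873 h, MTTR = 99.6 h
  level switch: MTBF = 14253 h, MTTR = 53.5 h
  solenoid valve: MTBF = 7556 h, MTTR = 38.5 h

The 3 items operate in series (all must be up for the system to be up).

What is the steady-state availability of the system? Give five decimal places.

0.96636

A(pressure transmitter) = MTBF/(MTBF+MTTR) = 3873/(3873+99.6) = 0.974928
A(level switch) = MTBF/(MTBF+MTTR) = 14253/(14253+53.5) = 0.996260
A(solenoid valve) = MTBF/(MTBF+MTTR) = 7556/(7556+38.5) = 0.994931
Series availability: 0.974928 × 0.996260 × 0.994931 = 0.96636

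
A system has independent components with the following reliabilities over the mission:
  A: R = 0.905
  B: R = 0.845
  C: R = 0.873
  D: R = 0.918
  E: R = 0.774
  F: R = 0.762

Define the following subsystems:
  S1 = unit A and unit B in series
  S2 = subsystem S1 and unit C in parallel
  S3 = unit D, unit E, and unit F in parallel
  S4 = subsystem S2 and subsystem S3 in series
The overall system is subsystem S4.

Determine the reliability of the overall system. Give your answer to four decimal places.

Series (A and B): 0.905000 × 0.845000 = 0.764725
Parallel ([0.764725] and C): 1 − (1 − 0.764725)(1 − 0.873000) = 0.970120
Parallel (D, E, and F): 1 − (1 − 0.918000)(1 − 0.774000)(1 − 0.762000) = 0.995589
Series ([0.970120] and [0.995589]): 0.970120 × 0.995589 = 0.9658

0.9658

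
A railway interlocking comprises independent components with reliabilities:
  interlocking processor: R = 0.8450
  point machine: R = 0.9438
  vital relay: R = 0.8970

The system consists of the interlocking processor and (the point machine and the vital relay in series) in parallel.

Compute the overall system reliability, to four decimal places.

Series (point machine and vital relay): 0.943800 × 0.897000 = 0.846589
Parallel (interlocking processor and [0.846589]): 1 − (1 − 0.845000)(1 − 0.846589) = 0.9762

0.9762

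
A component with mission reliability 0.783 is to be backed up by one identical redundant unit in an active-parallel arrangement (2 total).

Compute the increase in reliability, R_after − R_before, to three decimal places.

0.170

R_before = 0.783
R_after = 1 − (1 − 0.783)^2 = 0.953
ΔR = 0.953 − 0.783 = 0.170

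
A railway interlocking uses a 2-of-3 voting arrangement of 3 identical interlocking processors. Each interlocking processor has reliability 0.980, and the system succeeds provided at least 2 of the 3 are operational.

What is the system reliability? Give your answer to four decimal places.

0.9988

R = Σ_{i=2}^{3} C(3,i) p^i (1−p)^{3−i} with p = 0.980
C(3,2)·0.980^2·0.020^1 = 0.057624
C(3,3)·0.980^3·0.020^0 = 0.941192
Sum = 0.9988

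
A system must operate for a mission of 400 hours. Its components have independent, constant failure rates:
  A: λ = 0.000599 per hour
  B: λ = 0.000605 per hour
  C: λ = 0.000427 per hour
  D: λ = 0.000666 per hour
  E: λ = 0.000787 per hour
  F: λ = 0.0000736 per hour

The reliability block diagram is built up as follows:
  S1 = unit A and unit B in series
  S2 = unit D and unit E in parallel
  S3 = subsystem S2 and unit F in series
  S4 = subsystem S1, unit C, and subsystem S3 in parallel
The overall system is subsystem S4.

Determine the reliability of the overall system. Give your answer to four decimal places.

0.9946

R(A) = exp(−0.000599 × 400) = 0.786943
R(B) = exp(−0.000605 × 400) = 0.785056
R(C) = exp(−0.000427 × 400) = 0.842990
R(D) = exp(−0.000666 × 400) = 0.766133
R(E) = exp(−0.000787 × 400) = 0.729935
R(F) = exp(−0.0000736 × 400) = 0.970989
Series (A and B): 0.786943 × 0.785056 = 0.617794
Parallel (D and E): 1 − (1 − 0.766133)(1 − 0.729935) = 0.936841
Series ([0.936841] and F): 0.936841 × 0.970989 = 0.909662
Parallel ([0.617794], C, and [0.909662]): 1 − (1 − 0.617794)(1 − 0.842990)(1 − 0.909662) = 0.9946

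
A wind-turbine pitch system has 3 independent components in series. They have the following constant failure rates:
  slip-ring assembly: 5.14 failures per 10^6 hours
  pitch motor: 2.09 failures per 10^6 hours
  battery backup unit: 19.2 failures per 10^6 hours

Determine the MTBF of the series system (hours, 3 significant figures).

Series of exponential components: λ_sys = Σ λ_i
λ_sys = 0.00000514 + 0.00000209 + 0.0000192 = 2.6430e-05 /h
MTBF = 1 / λ_sys = 37800 h

37800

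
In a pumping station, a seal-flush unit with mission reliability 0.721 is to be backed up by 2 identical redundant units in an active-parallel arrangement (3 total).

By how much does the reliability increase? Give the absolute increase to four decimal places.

0.2573

R_before = 0.721
R_after = 1 − (1 − 0.721)^3 = 0.9783
ΔR = 0.9783 − 0.721 = 0.2573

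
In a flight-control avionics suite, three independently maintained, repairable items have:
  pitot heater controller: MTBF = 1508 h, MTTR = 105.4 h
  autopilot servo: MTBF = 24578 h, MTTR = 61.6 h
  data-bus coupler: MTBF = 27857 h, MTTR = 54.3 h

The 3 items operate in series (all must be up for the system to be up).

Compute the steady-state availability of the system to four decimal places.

A(pitot heater controller) = MTBF/(MTBF+MTTR) = 1508/(1508+105.4) = 0.934672
A(autopilot servo) = MTBF/(MTBF+MTTR) = 24578/(24578+61.6) = 0.997500
A(data-bus coupler) = MTBF/(MTBF+MTTR) = 27857/(27857+54.3) = 0.998055
Series availability: 0.934672 × 0.997500 × 0.998055 = 0.9305

0.9305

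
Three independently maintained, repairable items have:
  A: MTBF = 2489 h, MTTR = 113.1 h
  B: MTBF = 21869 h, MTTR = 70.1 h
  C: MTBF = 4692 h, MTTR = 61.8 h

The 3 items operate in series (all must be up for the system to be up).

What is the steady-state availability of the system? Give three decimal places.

A(A) = MTBF/(MTBF+MTTR) = 2489/(2489+113.1) = 0.956535
A(B) = MTBF/(MTBF+MTTR) = 21869/(21869+70.1) = 0.996805
A(C) = MTBF/(MTBF+MTTR) = 4692/(4692+61.8) = 0.987000
Series availability: 0.956535 × 0.996805 × 0.987000 = 0.941

0.941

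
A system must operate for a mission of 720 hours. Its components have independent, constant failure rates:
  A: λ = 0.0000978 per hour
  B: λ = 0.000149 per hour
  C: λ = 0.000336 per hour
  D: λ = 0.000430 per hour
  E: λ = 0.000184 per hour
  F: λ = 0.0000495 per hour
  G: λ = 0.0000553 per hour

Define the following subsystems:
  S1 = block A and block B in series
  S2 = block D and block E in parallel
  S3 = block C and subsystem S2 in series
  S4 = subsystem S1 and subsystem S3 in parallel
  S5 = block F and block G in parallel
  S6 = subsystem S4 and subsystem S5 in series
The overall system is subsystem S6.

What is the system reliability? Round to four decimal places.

R(A) = exp(−0.0000978 × 720) = 0.932006
R(B) = exp(−0.000149 × 720) = 0.898274
R(C) = exp(−0.000336 × 720) = 0.785119
R(D) = exp(−0.000430 × 720) = 0.733740
R(E) = exp(−0.000184 × 720) = 0.875920
R(F) = exp(−0.0000495 × 720) = 0.964988
R(G) = exp(−0.0000553 × 720) = 0.960966
Series (A and B): 0.932006 × 0.898274 = 0.837197
Parallel (D and E): 1 − (1 − 0.733740)(1 − 0.875920) = 0.966962
Series (C and [0.966962]): 0.785119 × 0.966962 = 0.759180
Parallel ([0.837197] and [0.759180]): 1 − (1 − 0.837197)(1 − 0.759180) = 0.960794
Parallel (F and G): 1 − (1 − 0.964988)(1 − 0.960966) = 0.998633
Series ([0.960794] and [0.998633]): 0.960794 × 0.998633 = 0.9595

0.9595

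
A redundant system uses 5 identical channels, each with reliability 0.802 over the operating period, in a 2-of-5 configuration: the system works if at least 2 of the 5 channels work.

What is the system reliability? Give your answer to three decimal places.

0.994

R = Σ_{i=2}^{5} C(5,i) p^i (1−p)^{5−i} with p = 0.802
C(5,2)·0.802^2·0.198^3 = 0.04993
C(5,3)·0.802^3·0.198^2 = 0.20223
C(5,4)·0.802^4·0.198^1 = 0.40957
C(5,5)·0.802^5·0.198^0 = 0.33180
Sum = 0.994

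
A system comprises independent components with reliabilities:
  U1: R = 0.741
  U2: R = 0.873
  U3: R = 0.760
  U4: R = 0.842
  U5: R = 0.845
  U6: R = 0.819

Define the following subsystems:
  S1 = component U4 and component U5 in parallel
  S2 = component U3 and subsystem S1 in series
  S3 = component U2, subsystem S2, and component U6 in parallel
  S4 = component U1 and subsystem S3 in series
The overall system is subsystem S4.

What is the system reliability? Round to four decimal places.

0.7366

Parallel (U4 and U5): 1 − (1 − 0.842000)(1 − 0.845000) = 0.975510
Series (U3 and [0.975510]): 0.760000 × 0.975510 = 0.741388
Parallel (U2, [0.741388], and U6): 1 − (1 − 0.873000)(1 − 0.741388)(1 − 0.819000) = 0.994055
Series (U1 and [0.994055]): 0.741000 × 0.994055 = 0.7366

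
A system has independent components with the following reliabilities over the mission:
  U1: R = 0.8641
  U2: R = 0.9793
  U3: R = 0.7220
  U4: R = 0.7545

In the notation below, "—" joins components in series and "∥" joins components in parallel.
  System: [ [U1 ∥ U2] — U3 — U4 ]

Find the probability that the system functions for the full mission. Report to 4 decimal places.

Parallel (U1 and U2): 1 − (1 − 0.864100)(1 − 0.979300) = 0.997187
Series ([0.997187], U3, and U4): 0.997187 × 0.722000 × 0.754500 = 0.5432

0.5432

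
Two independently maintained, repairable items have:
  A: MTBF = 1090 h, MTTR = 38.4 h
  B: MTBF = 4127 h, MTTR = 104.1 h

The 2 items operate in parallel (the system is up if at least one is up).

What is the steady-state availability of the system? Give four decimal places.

0.9992

A(A) = MTBF/(MTBF+MTTR) = 1090/(1090+38.4) = 0.965970
A(B) = MTBF/(MTBF+MTTR) = 4127/(4127+104.1) = 0.975396
Parallel availability: 1 − (1 − 0.965970)(1 − 0.975396) = 0.9992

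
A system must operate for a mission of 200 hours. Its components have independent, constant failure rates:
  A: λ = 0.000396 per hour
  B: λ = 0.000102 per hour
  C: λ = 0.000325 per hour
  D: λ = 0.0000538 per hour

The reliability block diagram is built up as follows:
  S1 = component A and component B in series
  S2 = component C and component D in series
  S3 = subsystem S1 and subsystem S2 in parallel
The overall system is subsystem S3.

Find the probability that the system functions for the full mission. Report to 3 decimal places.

0.993

R(A) = exp(−0.000396 × 200) = 0.92386
R(B) = exp(−0.000102 × 200) = 0.97981
R(C) = exp(−0.000325 × 200) = 0.93707
R(D) = exp(−0.0000538 × 200) = 0.98930
Series (A and B): 0.92386 × 0.97981 = 0.90521
Series (C and D): 0.93707 × 0.98930 = 0.92704
Parallel ([0.90521] and [0.92704]): 1 − (1 − 0.90521)(1 − 0.92704) = 0.993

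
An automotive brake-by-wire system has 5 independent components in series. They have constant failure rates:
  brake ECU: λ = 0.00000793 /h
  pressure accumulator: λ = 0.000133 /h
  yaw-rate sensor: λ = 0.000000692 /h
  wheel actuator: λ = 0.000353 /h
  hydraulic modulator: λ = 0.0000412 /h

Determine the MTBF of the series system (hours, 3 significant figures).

Series of exponential components: λ_sys = Σ λ_i
λ_sys = 0.00000793 + 0.000133 + 0.000000692 + 0.000353 + 0.0000412 = 5.3582e-04 /h
MTBF = 1 / λ_sys = 1870 h

1870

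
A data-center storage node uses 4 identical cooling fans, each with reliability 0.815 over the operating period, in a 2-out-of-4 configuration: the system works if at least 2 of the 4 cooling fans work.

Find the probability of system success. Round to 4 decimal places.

0.9782

R = Σ_{i=2}^{4} C(4,i) p^i (1−p)^{4−i} with p = 0.815
C(4,2)·0.815^2·0.185^2 = 0.136399
C(4,3)·0.815^3·0.185^1 = 0.400594
C(4,4)·0.815^4·0.185^0 = 0.441195
Sum = 0.9782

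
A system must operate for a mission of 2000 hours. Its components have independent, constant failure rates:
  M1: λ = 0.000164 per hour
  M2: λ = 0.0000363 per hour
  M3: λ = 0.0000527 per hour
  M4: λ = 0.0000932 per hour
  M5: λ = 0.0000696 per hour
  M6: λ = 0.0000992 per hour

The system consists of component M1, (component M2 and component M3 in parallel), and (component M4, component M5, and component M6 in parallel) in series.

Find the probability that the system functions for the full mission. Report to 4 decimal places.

0.7125

R(M1) = exp(−0.000164 × 2000) = 0.720363
R(M2) = exp(−0.0000363 × 2000) = 0.929973
R(M3) = exp(−0.0000527 × 2000) = 0.899964
R(M4) = exp(−0.0000932 × 2000) = 0.829942
R(M5) = exp(−0.0000696 × 2000) = 0.870054
R(M6) = exp(−0.0000992 × 2000) = 0.820042
Parallel (M2 and M3): 1 − (1 − 0.929973)(1 − 0.899964) = 0.992995
Parallel (M4, M5, and M6): 1 − (1 − 0.829942)(1 − 0.870054)(1 − 0.820042) = 0.996023
Series (M1, [0.992995], and [0.996023]): 0.720363 × 0.992995 × 0.996023 = 0.7125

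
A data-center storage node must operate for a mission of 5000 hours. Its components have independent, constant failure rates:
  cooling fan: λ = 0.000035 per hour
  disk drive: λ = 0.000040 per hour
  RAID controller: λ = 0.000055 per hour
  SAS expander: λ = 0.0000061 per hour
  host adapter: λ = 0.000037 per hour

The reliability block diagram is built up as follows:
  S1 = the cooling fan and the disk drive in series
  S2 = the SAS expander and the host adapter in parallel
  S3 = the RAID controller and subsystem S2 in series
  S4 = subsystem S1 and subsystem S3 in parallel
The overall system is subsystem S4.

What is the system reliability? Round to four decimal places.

R(cooling fan) = exp(−0.000035 × 5000) = 0.839457
R(disk drive) = exp(−0.000040 × 5000) = 0.818731
R(RAID controller) = exp(−0.000055 × 5000) = 0.759572
R(SAS expander) = exp(−0.0000061 × 5000) = 0.969960
R(host adapter) = exp(−0.000037 × 5000) = 0.831104
Series (cooling fan and disk drive): 0.839457 × 0.818731 = 0.687289
Parallel (SAS expander and host adapter): 1 − (1 − 0.969960)(1 − 0.831104) = 0.994926
Series (RAID controller and [0.994926]): 0.759572 × 0.994926 = 0.755718
Parallel ([0.687289] and [0.755718]): 1 − (1 − 0.687289)(1 − 0.755718) = 0.9236

0.9236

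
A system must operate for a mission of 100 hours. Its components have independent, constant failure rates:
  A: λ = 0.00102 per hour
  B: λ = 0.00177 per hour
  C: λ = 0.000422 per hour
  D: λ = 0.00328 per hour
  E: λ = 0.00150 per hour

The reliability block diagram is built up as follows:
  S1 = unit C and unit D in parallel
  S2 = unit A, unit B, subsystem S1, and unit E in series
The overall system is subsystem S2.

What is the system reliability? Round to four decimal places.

0.6436

R(A) = exp(−0.00102 × 100) = 0.903030
R(B) = exp(−0.00177 × 100) = 0.837780
R(C) = exp(−0.000422 × 100) = 0.958678
R(D) = exp(−0.00328 × 100) = 0.720363
R(E) = exp(−0.00150 × 100) = 0.860708
Parallel (C and D): 1 − (1 − 0.958678)(1 − 0.720363) = 0.988445
Series (A, B, [0.988445], and E): 0.903030 × 0.837780 × 0.988445 × 0.860708 = 0.6436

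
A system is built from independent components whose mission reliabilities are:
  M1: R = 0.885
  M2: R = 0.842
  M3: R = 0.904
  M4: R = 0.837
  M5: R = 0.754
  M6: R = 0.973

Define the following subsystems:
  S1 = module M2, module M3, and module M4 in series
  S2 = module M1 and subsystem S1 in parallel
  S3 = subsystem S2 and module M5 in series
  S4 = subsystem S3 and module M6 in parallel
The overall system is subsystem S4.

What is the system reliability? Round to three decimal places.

0.993

Series (M2, M3, and M4): 0.84200 × 0.90400 × 0.83700 = 0.63710
Parallel (M1 and [0.63710]): 1 − (1 − 0.88500)(1 − 0.63710) = 0.95827
Series ([0.95827] and M5): 0.95827 × 0.75400 = 0.72254
Parallel ([0.72254] and M6): 1 − (1 − 0.72254)(1 − 0.97300) = 0.993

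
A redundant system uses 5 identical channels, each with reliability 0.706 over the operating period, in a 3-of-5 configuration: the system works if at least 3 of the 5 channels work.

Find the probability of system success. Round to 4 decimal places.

0.8448

R = Σ_{i=3}^{5} C(5,i) p^i (1−p)^{5−i} with p = 0.706
C(5,3)·0.706^3·0.294^2 = 0.304165
C(5,4)·0.706^4·0.294^1 = 0.365205
C(5,5)·0.706^5·0.294^0 = 0.175398
Sum = 0.8448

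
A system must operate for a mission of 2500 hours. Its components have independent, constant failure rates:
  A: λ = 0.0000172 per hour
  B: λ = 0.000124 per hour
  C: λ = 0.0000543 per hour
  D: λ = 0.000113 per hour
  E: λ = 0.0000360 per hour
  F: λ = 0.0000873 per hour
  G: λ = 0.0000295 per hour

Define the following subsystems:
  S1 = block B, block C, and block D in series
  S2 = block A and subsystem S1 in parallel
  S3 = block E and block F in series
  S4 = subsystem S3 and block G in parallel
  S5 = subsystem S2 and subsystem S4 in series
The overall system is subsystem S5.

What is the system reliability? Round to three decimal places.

0.960

R(A) = exp(−0.0000172 × 2500) = 0.95791
R(B) = exp(−0.000124 × 2500) = 0.73345
R(C) = exp(−0.0000543 × 2500) = 0.87306
R(D) = exp(−0.000113 × 2500) = 0.75390
R(E) = exp(−0.0000360 × 2500) = 0.91393
R(F) = exp(−0.0000873 × 2500) = 0.80392
R(G) = exp(−0.0000295 × 2500) = 0.92890
Series (B, C, and D): 0.73345 × 0.87306 × 0.75390 = 0.48276
Parallel (A and [0.48276]): 1 − (1 − 0.95791)(1 − 0.48276) = 0.97823
Series (E and F): 0.91393 × 0.80392 = 0.73473
Parallel ([0.73473] and G): 1 − (1 − 0.73473)(1 − 0.92890) = 0.98114
Series ([0.97823] and [0.98114]): 0.97823 × 0.98114 = 0.960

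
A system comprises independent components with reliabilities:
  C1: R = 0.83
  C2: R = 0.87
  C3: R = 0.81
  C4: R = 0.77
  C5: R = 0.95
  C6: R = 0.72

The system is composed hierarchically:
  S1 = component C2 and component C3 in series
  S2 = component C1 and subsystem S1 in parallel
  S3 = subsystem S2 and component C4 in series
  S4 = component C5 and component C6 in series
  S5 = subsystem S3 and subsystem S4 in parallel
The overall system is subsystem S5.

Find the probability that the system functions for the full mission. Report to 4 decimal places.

0.9151

Series (C2 and C3): 0.870000 × 0.810000 = 0.704700
Parallel (C1 and [0.704700]): 1 − (1 − 0.830000)(1 − 0.704700) = 0.949799
Series ([0.949799] and C4): 0.949799 × 0.770000 = 0.731345
Series (C5 and C6): 0.950000 × 0.720000 = 0.684000
Parallel ([0.731345] and [0.684000]): 1 − (1 − 0.731345)(1 − 0.684000) = 0.9151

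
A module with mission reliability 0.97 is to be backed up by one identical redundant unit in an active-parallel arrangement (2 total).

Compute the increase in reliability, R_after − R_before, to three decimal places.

0.029

R_before = 0.97
R_after = 1 − (1 − 0.97)^2 = 0.999
ΔR = 0.999 − 0.97 = 0.029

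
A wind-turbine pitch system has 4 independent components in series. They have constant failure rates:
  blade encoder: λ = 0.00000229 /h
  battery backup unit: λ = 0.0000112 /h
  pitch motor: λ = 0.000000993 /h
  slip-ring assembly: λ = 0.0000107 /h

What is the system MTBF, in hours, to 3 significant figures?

39700

Series of exponential components: λ_sys = Σ λ_i
λ_sys = 0.00000229 + 0.0000112 + 0.000000993 + 0.0000107 = 2.5183e-05 /h
MTBF = 1 / λ_sys = 39700 h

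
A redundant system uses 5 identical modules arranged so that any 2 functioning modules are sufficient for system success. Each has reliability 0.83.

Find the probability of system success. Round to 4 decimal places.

R = Σ_{i=2}^{5} C(5,i) p^i (1−p)^{5−i} with p = 0.83
C(5,2)·0.83^2·0.17^3 = 0.033846
C(5,3)·0.83^3·0.17^2 = 0.165246
C(5,4)·0.83^4·0.17^1 = 0.403396
C(5,5)·0.83^5·0.17^0 = 0.393904
Sum = 0.9964

0.9964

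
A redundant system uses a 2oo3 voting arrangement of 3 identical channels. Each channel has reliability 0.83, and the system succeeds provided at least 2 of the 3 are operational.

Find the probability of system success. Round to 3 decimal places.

R = Σ_{i=2}^{3} C(3,i) p^i (1−p)^{3−i} with p = 0.83
C(3,2)·0.83^2·0.17^1 = 0.35134
C(3,3)·0.83^3·0.17^0 = 0.57179
Sum = 0.923

0.923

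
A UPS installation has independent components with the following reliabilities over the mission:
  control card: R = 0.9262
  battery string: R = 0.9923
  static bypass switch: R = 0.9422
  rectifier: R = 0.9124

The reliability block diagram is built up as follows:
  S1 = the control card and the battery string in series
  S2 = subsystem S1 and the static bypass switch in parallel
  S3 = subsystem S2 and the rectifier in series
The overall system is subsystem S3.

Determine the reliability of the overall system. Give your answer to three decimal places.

Series (control card and battery string): 0.92620 × 0.99230 = 0.91907
Parallel ([0.91907] and static bypass switch): 1 − (1 − 0.91907)(1 − 0.94220) = 0.99532
Series ([0.99532] and rectifier): 0.99532 × 0.91240 = 0.908

0.908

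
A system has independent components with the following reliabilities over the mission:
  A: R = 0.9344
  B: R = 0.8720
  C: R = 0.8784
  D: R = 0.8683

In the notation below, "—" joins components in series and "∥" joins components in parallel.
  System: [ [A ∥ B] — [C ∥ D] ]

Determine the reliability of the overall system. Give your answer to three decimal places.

0.976

Parallel (A and B): 1 − (1 − 0.93440)(1 − 0.87200) = 0.99160
Parallel (C and D): 1 − (1 − 0.87840)(1 − 0.86830) = 0.98399
Series ([0.99160] and [0.98399]): 0.99160 × 0.98399 = 0.976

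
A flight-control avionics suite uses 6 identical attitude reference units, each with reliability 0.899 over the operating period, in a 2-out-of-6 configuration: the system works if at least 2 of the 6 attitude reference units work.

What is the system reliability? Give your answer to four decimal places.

0.9999

R = Σ_{i=2}^{6} C(6,i) p^i (1−p)^{6−i} with p = 0.899
C(6,2)·0.899^2·0.101^4 = 0.001262
C(6,3)·0.899^3·0.101^3 = 0.014972
C(6,4)·0.899^4·0.101^2 = 0.099948
C(6,5)·0.899^5·0.101^1 = 0.355853
C(6,6)·0.899^6·0.101^0 = 0.527908
Sum = 0.9999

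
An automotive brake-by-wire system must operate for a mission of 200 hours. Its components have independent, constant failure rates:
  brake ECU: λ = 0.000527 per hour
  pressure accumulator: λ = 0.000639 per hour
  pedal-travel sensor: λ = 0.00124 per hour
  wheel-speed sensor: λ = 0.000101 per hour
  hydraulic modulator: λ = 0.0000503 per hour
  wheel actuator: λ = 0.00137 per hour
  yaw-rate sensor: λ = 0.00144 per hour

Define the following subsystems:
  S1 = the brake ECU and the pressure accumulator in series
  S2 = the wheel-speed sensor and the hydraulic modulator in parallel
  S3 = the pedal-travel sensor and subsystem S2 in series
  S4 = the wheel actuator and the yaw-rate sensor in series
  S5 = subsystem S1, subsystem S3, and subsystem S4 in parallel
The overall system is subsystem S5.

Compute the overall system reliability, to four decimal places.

R(brake ECU) = exp(−0.000527 × 200) = 0.899964
R(pressure accumulator) = exp(−0.000639 × 200) = 0.880029
R(pedal-travel sensor) = exp(−0.00124 × 200) = 0.780360
R(wheel-speed sensor) = exp(−0.000101 × 200) = 0.980003
R(hydraulic modulator) = exp(−0.0000503 × 200) = 0.989990
R(wheel actuator) = exp(−0.00137 × 200) = 0.760332
R(yaw-rate sensor) = exp(−0.00144 × 200) = 0.749762
Series (brake ECU and pressure accumulator): 0.899964 × 0.880029 = 0.791994
Parallel (wheel-speed sensor and hydraulic modulator): 1 − (1 − 0.980003)(1 − 0.989990) = 0.999800
Series (pedal-travel sensor and [0.999800]): 0.780360 × 0.999800 = 0.780204
Series (wheel actuator and yaw-rate sensor): 0.760332 × 0.749762 = 0.570068
Parallel ([0.791994], [0.780204], and [0.570068]): 1 − (1 − 0.791994)(1 − 0.780204)(1 − 0.570068) = 0.9803

0.9803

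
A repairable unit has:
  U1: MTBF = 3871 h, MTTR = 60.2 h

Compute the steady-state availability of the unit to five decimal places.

A(U1) = MTBF/(MTBF+MTTR) = 3871/(3871+60.2) = 0.98469

0.98469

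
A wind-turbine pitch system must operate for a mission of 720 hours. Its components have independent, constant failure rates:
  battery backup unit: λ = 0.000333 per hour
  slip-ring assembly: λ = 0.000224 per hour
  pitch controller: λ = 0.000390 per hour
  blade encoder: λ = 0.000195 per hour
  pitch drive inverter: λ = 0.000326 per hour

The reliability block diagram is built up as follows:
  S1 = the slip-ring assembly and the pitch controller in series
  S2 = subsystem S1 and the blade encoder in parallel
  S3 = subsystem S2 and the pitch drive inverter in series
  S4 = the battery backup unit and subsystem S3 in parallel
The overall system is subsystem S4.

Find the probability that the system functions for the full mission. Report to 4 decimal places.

R(battery backup unit) = exp(−0.000333 × 720) = 0.786817
R(slip-ring assembly) = exp(−0.000224 × 720) = 0.851054
R(pitch controller) = exp(−0.000390 × 720) = 0.755179
R(blade encoder) = exp(−0.000195 × 720) = 0.869011
R(pitch drive inverter) = exp(−0.000326 × 720) = 0.790792
Series (slip-ring assembly and pitch controller): 0.851054 × 0.755179 = 0.642698
Parallel ([0.642698] and blade encoder): 1 − (1 − 0.642698)(1 − 0.869011) = 0.953197
Series ([0.953197] and pitch drive inverter): 0.953197 × 0.790792 = 0.753781
Parallel (battery backup unit and [0.753781]): 1 − (1 − 0.786817)(1 − 0.753781) = 0.9475

0.9475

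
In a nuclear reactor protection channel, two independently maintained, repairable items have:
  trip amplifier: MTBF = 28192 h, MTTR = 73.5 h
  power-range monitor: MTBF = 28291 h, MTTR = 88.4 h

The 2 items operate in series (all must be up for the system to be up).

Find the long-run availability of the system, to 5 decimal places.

0.99429

A(trip amplifier) = MTBF/(MTBF+MTTR) = 28192/(28192+73.5) = 0.997400
A(power-range monitor) = MTBF/(MTBF+MTTR) = 28291/(28291+88.4) = 0.996885
Series availability: 0.997400 × 0.996885 = 0.99429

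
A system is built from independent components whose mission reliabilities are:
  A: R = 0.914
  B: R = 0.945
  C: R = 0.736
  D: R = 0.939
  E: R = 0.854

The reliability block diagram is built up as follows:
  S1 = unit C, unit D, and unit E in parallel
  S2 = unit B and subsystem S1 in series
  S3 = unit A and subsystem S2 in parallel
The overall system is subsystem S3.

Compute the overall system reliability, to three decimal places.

Parallel (C, D, and E): 1 − (1 − 0.73600)(1 − 0.93900)(1 − 0.85400) = 0.99765
Series (B and [0.99765]): 0.94500 × 0.99765 = 0.94278
Parallel (A and [0.94278]): 1 − (1 − 0.91400)(1 − 0.94278) = 0.995

0.995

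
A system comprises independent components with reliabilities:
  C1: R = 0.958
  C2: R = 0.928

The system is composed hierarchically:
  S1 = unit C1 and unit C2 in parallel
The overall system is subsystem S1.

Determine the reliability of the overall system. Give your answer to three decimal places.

0.997

Parallel (C1 and C2): 1 − (1 − 0.95800)(1 − 0.92800) = 0.997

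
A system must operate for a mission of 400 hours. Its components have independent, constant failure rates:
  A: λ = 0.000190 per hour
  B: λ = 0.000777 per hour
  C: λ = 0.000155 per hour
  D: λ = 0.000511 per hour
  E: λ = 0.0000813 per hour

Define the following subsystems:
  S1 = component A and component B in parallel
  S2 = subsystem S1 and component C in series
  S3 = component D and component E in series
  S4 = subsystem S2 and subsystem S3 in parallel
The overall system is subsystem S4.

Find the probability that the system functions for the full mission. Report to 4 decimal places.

R(A) = exp(−0.000190 × 400) = 0.926816
R(B) = exp(−0.000777 × 400) = 0.732860
R(C) = exp(−0.000155 × 400) = 0.939883
R(D) = exp(−0.000511 × 400) = 0.815136
R(E) = exp(−0.0000813 × 400) = 0.968003
Parallel (A and B): 1 − (1 − 0.926816)(1 − 0.732860) = 0.980450
Series ([0.980450] and C): 0.980450 × 0.939883 = 0.921508
Series (D and E): 0.815136 × 0.968003 = 0.789054
Parallel ([0.921508] and [0.789054]): 1 − (1 − 0.921508)(1 − 0.789054) = 0.9834

0.9834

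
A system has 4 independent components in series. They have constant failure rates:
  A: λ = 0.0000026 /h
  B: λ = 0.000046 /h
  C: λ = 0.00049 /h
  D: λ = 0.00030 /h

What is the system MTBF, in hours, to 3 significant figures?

1190

Series of exponential components: λ_sys = Σ λ_i
λ_sys = 0.0000026 + 0.000046 + 0.00049 + 0.00030 = 8.3860e-04 /h
MTBF = 1 / λ_sys = 1190 h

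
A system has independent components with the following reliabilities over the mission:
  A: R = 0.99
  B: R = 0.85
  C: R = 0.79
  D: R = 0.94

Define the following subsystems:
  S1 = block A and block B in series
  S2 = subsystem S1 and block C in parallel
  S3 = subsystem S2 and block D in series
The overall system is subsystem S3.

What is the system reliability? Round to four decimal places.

Series (A and B): 0.990000 × 0.850000 = 0.841500
Parallel ([0.841500] and C): 1 − (1 − 0.841500)(1 − 0.790000) = 0.966715
Series ([0.966715] and D): 0.966715 × 0.940000 = 0.9087

0.9087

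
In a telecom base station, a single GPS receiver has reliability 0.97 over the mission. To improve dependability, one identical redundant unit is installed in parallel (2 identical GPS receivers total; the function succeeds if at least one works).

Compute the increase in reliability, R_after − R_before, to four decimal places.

0.0291

R_before = 0.97
R_after = 1 − (1 − 0.97)^2 = 0.9991
ΔR = 0.9991 − 0.97 = 0.0291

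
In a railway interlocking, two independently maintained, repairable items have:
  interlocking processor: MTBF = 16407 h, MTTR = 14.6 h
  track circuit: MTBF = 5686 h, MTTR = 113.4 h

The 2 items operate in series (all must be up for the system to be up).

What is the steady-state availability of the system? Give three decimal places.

A(interlocking processor) = MTBF/(MTBF+MTTR) = 16407/(16407+14.6) = 0.999111
A(track circuit) = MTBF/(MTBF+MTTR) = 5686/(5686+113.4) = 0.980446
Series availability: 0.999111 × 0.980446 = 0.980

0.980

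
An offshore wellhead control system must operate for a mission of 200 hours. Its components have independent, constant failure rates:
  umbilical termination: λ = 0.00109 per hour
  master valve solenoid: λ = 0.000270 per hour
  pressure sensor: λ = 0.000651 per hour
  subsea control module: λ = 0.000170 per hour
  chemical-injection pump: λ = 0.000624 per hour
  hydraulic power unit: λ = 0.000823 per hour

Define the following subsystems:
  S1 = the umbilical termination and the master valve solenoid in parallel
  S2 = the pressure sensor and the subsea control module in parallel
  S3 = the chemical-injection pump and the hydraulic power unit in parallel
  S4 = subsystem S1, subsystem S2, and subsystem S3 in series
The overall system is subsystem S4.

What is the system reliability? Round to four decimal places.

0.9681

R(umbilical termination) = exp(−0.00109 × 200) = 0.804125
R(master valve solenoid) = exp(−0.000270 × 200) = 0.947432
R(pressure sensor) = exp(−0.000651 × 200) = 0.877920
R(subsea control module) = exp(−0.000170 × 200) = 0.966572
R(chemical-injection pump) = exp(−0.000624 × 200) = 0.882673
R(hydraulic power unit) = exp(−0.000823 × 200) = 0.848233
Parallel (umbilical termination and master valve solenoid): 1 − (1 − 0.804125)(1 − 0.947432) = 0.989703
Parallel (pressure sensor and subsea control module): 1 − (1 − 0.877920)(1 − 0.966572) = 0.995919
Parallel (chemical-injection pump and hydraulic power unit): 1 − (1 − 0.882673)(1 − 0.848233) = 0.982194
Series ([0.989703], [0.995919], and [0.982194]): 0.989703 × 0.995919 × 0.982194 = 0.9681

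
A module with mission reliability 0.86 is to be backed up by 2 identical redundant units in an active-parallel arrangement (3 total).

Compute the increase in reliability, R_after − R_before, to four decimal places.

R_before = 0.86
R_after = 1 − (1 − 0.86)^3 = 0.9973
ΔR = 0.9973 − 0.86 = 0.1373

0.1373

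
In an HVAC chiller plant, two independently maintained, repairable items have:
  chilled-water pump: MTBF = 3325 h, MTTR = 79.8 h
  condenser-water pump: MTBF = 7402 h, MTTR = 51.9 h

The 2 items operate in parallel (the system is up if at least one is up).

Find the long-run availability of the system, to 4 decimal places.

A(chilled-water pump) = MTBF/(MTBF+MTTR) = 3325/(3325+79.8) = 0.976563
A(condenser-water pump) = MTBF/(MTBF+MTTR) = 7402/(7402+51.9) = 0.993037
Parallel availability: 1 − (1 − 0.976563)(1 − 0.993037) = 0.9998

0.9998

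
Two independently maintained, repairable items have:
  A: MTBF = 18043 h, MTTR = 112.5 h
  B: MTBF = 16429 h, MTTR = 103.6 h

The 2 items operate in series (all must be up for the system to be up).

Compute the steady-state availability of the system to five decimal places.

A(A) = MTBF/(MTBF+MTTR) = 18043/(18043+112.5) = 0.993804
A(B) = MTBF/(MTBF+MTTR) = 16429/(16429+103.6) = 0.993734
Series availability: 0.993804 × 0.993734 = 0.98758

0.98758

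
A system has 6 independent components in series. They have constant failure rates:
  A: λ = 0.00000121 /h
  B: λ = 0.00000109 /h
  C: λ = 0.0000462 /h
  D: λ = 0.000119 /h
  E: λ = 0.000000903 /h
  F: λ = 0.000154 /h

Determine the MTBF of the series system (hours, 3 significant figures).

3100

Series of exponential components: λ_sys = Σ λ_i
λ_sys = 0.00000121 + 0.00000109 + 0.0000462 + 0.000119 + 0.000000903 + 0.000154 = 3.2240e-04 /h
MTBF = 1 / λ_sys = 3100 h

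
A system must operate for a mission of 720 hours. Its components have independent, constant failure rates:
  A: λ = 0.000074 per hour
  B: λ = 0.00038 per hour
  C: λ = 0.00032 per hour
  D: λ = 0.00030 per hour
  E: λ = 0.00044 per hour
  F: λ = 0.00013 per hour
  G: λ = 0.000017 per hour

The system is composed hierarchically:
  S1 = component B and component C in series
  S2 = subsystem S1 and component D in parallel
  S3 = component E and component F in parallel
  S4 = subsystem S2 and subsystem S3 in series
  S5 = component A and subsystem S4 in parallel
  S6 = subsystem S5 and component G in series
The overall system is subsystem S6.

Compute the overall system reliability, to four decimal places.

0.9827

R(A) = exp(−0.000074 × 720) = 0.948115
R(B) = exp(−0.00038 × 720) = 0.760636
R(C) = exp(−0.00032 × 720) = 0.794216
R(D) = exp(−0.00030 × 720) = 0.805735
R(E) = exp(−0.00044 × 720) = 0.728476
R(F) = exp(−0.00013 × 720) = 0.910647
R(G) = exp(−0.000017 × 720) = 0.987835
Series (B and C): 0.760636 × 0.794216 = 0.604109
Parallel ([0.604109] and D): 1 − (1 − 0.604109)(1 − 0.805735) = 0.923092
Parallel (E and F): 1 − (1 − 0.728476)(1 − 0.910647) = 0.975739
Series ([0.923092] and [0.975739]): 0.923092 × 0.975739 = 0.900697
Parallel (A and [0.900697]): 1 − (1 − 0.948115)(1 − 0.900697) = 0.994848
Series ([0.994848] and G): 0.994848 × 0.987835 = 0.9827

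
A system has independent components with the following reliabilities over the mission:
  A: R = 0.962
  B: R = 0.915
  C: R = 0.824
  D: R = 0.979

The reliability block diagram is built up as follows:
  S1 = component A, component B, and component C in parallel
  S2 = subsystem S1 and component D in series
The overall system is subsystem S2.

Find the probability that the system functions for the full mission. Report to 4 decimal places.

0.9784

Parallel (A, B, and C): 1 − (1 − 0.962000)(1 − 0.915000)(1 − 0.824000) = 0.999432
Series ([0.999432] and D): 0.999432 × 0.979000 = 0.9784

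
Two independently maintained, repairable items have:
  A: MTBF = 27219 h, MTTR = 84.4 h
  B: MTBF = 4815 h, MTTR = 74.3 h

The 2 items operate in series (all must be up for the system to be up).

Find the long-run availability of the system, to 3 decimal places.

A(A) = MTBF/(MTBF+MTTR) = 27219/(27219+84.4) = 0.996909
A(B) = MTBF/(MTBF+MTTR) = 4815/(4815+74.3) = 0.984804
Series availability: 0.996909 × 0.984804 = 0.982

0.982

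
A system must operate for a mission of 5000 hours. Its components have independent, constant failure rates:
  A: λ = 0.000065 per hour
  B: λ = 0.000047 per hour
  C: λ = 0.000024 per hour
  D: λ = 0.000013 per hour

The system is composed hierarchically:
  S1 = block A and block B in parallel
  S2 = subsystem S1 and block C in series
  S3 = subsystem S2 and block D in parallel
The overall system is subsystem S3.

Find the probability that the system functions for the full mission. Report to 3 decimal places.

R(A) = exp(−0.000065 × 5000) = 0.72253
R(B) = exp(−0.000047 × 5000) = 0.79057
R(C) = exp(−0.000024 × 5000) = 0.88692
R(D) = exp(−0.000013 × 5000) = 0.93707
Parallel (A and B): 1 − (1 − 0.72253)(1 − 0.79057) = 0.94189
Series ([0.94189] and C): 0.94189 × 0.88692 = 0.83538
Parallel ([0.83538] and D): 1 − (1 − 0.83538)(1 − 0.93707) = 0.990

0.990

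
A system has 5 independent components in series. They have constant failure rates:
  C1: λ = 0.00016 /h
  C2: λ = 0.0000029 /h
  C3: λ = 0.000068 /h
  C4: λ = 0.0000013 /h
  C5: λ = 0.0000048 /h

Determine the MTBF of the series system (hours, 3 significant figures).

Series of exponential components: λ_sys = Σ λ_i
λ_sys = 0.00016 + 0.0000029 + 0.000068 + 0.0000013 + 0.0000048 = 2.3700e-04 /h
MTBF = 1 / λ_sys = 4220 h

4220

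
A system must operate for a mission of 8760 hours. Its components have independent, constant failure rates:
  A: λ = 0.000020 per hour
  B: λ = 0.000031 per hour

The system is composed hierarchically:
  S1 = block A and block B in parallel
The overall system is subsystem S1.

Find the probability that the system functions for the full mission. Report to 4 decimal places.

R(A) = exp(−0.000020 × 8760) = 0.839289
R(B) = exp(−0.000031 × 8760) = 0.762190
Parallel (A and B): 1 − (1 − 0.839289)(1 − 0.762190) = 0.9618

0.9618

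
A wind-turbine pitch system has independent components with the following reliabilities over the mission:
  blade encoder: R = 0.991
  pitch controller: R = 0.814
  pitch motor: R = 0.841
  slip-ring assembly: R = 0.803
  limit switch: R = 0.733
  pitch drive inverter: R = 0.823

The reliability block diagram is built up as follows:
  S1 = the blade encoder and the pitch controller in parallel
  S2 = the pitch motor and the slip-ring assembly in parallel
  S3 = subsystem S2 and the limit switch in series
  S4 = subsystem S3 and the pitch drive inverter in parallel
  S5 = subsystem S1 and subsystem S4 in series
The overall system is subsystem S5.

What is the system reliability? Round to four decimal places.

0.9471

Parallel (blade encoder and pitch controller): 1 − (1 − 0.991000)(1 − 0.814000) = 0.998326
Parallel (pitch motor and slip-ring assembly): 1 − (1 − 0.841000)(1 − 0.803000) = 0.968677
Series ([0.968677] and limit switch): 0.968677 × 0.733000 = 0.710040
Parallel ([0.710040] and pitch drive inverter): 1 − (1 − 0.710040)(1 − 0.823000) = 0.948677
Series ([0.998326] and [0.948677]): 0.998326 × 0.948677 = 0.9471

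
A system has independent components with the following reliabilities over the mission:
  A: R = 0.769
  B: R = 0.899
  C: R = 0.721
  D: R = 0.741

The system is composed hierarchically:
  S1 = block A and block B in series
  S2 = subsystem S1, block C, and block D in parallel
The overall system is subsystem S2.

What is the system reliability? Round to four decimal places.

0.9777

Series (A and B): 0.769000 × 0.899000 = 0.691331
Parallel ([0.691331], C, and D): 1 − (1 − 0.691331)(1 − 0.721000)(1 − 0.741000) = 0.9777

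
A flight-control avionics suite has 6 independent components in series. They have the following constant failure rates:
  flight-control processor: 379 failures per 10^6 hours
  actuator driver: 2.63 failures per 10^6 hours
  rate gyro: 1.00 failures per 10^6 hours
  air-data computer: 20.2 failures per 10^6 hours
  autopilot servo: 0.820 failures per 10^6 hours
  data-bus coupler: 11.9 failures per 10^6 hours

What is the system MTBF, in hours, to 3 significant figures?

2410

Series of exponential components: λ_sys = Σ λ_i
λ_sys = 0.000379 + 0.00000263 + 0.00000100 + 0.0000202 + 0.000000820 + 0.0000119 = 4.1555e-04 /h
MTBF = 1 / λ_sys = 2410 h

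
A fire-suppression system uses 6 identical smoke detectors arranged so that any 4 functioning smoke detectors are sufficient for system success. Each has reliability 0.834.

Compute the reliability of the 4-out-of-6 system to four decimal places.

0.9384

R = Σ_{i=4}^{6} C(6,i) p^i (1−p)^{6−i} with p = 0.834
C(6,4)·0.834^4·0.166^2 = 0.199973
C(6,5)·0.834^5·0.166^1 = 0.401874
C(6,6)·0.834^6·0.166^0 = 0.336509
Sum = 0.9384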